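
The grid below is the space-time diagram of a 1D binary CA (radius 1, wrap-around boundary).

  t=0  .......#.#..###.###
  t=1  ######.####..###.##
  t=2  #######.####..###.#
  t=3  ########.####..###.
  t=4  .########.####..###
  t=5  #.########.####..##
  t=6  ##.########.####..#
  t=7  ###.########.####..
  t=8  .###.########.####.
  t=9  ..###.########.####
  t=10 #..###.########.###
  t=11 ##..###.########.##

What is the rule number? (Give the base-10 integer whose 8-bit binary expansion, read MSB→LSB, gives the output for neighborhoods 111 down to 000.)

245

  ###|#  b7=1 t=0,i=13
  ##.|#  b6=1 t=0,i=14
  #.#|#  b5=1 t=0,i=8
  #..|#  b4=1 t=0,i=0
  .##|.  b3=0 t=0,i=12
  .#.|#  b2=1 t=0,i=7
  ..#|.  b1=0 t=0,i=6
  ...|#  b0=1 t=0,i=1
  bits 11110101 = 245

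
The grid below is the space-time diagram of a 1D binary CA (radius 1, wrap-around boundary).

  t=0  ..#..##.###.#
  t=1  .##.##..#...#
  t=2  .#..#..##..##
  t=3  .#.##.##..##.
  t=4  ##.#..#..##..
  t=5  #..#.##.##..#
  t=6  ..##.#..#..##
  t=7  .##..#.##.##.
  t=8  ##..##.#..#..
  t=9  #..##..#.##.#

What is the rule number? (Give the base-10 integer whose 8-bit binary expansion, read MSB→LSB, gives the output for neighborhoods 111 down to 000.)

  nb ###: next=.  (t=0,i=9, bit7=0)
  nb ##.: next=.  (t=0,i=6, bit6=0)
  nb #.#: next=.  (t=0,i=7, bit5=0)
  nb #..: next=.  (t=0,i=0, bit4=0)
  nb .##: next=#  (t=0,i=5, bit3=1)
  nb .#.: next=#  (t=0,i=2, bit2=1)
  nb ..#: next=#  (t=0,i=1, bit1=1)
  nb ...: next=.  (t=1,i=10, bit0=0)
  bits 00001110 = 14

14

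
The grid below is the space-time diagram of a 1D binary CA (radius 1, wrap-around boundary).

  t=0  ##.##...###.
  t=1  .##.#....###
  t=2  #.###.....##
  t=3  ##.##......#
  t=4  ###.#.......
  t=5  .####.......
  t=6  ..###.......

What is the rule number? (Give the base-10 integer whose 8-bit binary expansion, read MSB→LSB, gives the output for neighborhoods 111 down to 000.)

228

  nb ###: next=#  (t=0,i=9, bit7=1)
  nb ##.: next=#  (t=0,i=1, bit6=1)
  nb #.#: next=#  (t=0,i=2, bit5=1)
  nb #..: next=.  (t=0,i=5, bit4=0)
  nb .##: next=.  (t=0,i=0, bit3=0)
  nb .#.: next=#  (t=1,i=4, bit2=1)
  nb ..#: next=.  (t=0,i=7, bit1=0)
  nb ...: next=.  (t=0,i=6, bit0=0)
  bits 11100100 = 228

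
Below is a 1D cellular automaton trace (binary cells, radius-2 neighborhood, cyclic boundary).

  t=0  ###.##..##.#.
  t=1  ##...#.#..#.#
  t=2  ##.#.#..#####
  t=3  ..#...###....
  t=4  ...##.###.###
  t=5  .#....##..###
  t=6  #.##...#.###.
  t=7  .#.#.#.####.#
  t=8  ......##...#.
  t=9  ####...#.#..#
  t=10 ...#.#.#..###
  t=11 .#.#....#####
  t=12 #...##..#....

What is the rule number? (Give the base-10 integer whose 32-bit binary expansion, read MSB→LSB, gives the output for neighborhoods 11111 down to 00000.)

  #####|.  b31=0 t=2,i=10
  ####.|.  b30=0 t=2,i=0
  ###.#|.  b29=0 t=0,i=2
  ###..|#  b28=1 t=1,i=1
  ##.##|.  b27=0 t=0,i=3
  ##.#.|#  b26=1 t=0,i=10
  ##..#|.  b25=0 t=0,i=6
  ##...|.  b24=0 t=1,i=2
  #.###|#  b23=1 t=0,i=0
  #.##.|.  b22=0 t=0,i=4
  #.#.#|.  b21=0 t=0,i=11
  #.#..|.  b20=0 t=1,i=7
  #..##|#  b19=1 t=0,i=7
  #..#.|#  b18=1 t=1,i=9
  #...#|#  b17=1 t=1,i=3
  #....|#  b16=1 t=3,i=10
  .####|.  b15=0 t=2,i=9
  .###.|#  b14=1 t=0,i=1
  .##.#|.  b13=0 t=0,i=9
  .##..|#  b12=1 t=0,i=5
  .#.##|#  b11=1 t=0,i=12
  .#.#.|.  b10=0 t=1,i=6
  .#..#|#  b9=1 t=1,i=8
  .#...|#  b8=1 t=3,i=3
  ..###|#  b7=1 t=2,i=8
  ..##.|.  b6=0 t=0,i=8
  ..#.#|#  b5=1 t=1,i=5
  ..#..|.  b4=0 t=3,i=2
  ...##|.  b3=0 t=3,i=5
  ...#.|.  b2=0 t=1,i=4
  ....#|.  b1=0 t=3,i=0
  .....|#  b0=1 t=3,i=11
  bits 00010100100011110101101110100001 = 344939425

344939425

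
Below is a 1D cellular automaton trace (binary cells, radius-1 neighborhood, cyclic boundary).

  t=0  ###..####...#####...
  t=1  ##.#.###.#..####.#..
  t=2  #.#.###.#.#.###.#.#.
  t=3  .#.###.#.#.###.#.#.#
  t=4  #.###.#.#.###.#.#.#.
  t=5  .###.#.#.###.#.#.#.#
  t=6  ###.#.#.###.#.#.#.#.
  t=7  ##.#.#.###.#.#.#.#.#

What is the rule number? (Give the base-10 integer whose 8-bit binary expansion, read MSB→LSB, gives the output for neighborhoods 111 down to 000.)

184

  nb ###: next=#  (t=0,i=1, bit7=1)
  nb ##.: next=.  (t=0,i=2, bit6=0)
  nb #.#: next=#  (t=1,i=2, bit5=1)
  nb #..: next=#  (t=0,i=3, bit4=1)
  nb .##: next=#  (t=0,i=0, bit3=1)
  nb .#.: next=.  (t=1,i=3, bit2=0)
  nb ..#: next=.  (t=0,i=4, bit1=0)
  nb ...: next=.  (t=0,i=10, bit0=0)
  bits 10111000 = 184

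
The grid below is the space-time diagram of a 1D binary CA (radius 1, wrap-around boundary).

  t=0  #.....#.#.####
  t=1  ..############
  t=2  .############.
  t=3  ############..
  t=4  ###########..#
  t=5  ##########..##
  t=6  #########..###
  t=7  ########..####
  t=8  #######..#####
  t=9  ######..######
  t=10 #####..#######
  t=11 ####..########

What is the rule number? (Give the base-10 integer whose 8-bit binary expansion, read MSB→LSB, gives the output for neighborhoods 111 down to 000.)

175

  [7] ### => #  t=0,i=11
  [6] ##. => .  t=0,i=0
  [5] #.# => #  t=0,i=7
  [4] #.. => .  t=0,i=1
  [3] .## => #  t=0,i=10
  [2] .#. => #  t=0,i=6
  [1] ..# => #  t=0,i=5
  [0] ... => #  t=0,i=2
  bits 10101111 = 175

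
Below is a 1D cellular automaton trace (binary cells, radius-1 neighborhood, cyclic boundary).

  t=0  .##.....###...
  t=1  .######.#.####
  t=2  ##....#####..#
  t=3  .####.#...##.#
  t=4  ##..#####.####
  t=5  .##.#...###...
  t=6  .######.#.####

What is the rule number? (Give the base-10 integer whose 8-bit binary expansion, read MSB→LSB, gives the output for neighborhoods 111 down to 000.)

  ### -> .   bit 7 = 0  t=0,i=9
  ##. -> #   bit 6 = 1  t=0,i=2
  #.# -> #   bit 5 = 1  t=1,i=0
  #.. -> #   bit 4 = 1  t=0,i=3
  .## -> #   bit 3 = 1  t=0,i=1
  .#. -> #   bit 2 = 1  t=1,i=8
  ..# -> .   bit 1 = 0  t=0,i=0
  ... -> #   bit 0 = 1  t=0,i=4
  bits 01111101 = 125

125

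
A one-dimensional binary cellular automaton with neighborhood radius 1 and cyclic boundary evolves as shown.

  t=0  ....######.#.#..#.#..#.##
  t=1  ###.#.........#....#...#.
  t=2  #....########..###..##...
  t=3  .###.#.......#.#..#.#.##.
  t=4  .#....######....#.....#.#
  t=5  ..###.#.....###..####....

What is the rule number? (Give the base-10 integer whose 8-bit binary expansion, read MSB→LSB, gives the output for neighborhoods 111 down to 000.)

  ###|.  b7=0 t=0,i=5
  ##.|.  b6=0 t=0,i=9
  #.#|.  b5=0 t=0,i=10
  #..|#  b4=1 t=0,i=0
  .##|#  b3=1 t=0,i=4
  .#.|.  b2=0 t=0,i=11
  ..#|.  b1=0 t=0,i=3
  ...|#  b0=1 t=0,i=1
  bits 00011001 = 25

25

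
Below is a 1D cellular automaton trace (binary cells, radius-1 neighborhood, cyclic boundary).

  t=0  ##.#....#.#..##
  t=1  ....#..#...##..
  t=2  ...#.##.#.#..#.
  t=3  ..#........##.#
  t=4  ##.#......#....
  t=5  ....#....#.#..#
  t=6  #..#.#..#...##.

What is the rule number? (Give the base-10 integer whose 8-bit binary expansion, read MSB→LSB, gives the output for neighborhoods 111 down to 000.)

  [7] ### => .  t=0,i=0
  [6] ##. => .  t=0,i=1
  [5] #.# => .  t=0,i=2
  [4] #.. => #  t=0,i=4
  [3] .## => .  t=0,i=13
  [2] .#. => .  t=0,i=3
  [1] ..# => #  t=0,i=7
  [0] ... => .  t=0,i=5
  bits 00010010 = 18

18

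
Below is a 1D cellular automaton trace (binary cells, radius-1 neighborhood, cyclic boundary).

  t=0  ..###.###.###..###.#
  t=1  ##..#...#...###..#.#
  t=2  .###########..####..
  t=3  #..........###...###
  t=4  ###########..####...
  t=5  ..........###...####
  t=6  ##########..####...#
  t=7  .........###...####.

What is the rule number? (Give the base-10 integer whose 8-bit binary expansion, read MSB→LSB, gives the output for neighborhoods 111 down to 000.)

  [7] ### => .  t=0,i=3
  [6] ##. => #  t=0,i=4
  [5] #.# => .  t=0,i=5
  [4] #.. => #  t=0,i=0
  [3] .## => .  t=0,i=2
  [2] .#. => #  t=0,i=19
  [1] ..# => #  t=0,i=1
  [0] ... => #  t=1,i=6
  bits 01010111 = 87

87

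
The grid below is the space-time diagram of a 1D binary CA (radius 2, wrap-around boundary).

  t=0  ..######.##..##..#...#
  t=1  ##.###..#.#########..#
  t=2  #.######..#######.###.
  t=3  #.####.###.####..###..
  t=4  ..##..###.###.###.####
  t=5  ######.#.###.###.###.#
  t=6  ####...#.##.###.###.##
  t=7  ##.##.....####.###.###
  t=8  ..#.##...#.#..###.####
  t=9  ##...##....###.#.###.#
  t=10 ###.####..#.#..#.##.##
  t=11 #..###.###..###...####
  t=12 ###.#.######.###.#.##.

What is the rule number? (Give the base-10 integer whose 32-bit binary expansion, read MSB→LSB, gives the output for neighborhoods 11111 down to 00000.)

  ##### -> #   bit 31 = 1  t=0,i=4
  ####. -> .   bit 30 = 0  t=0,i=6
  ###.# -> .   bit 29 = 0  t=0,i=7
  ###.. -> #   bit 28 = 1  t=1,i=5
  ##.## -> #   bit 27 = 1  t=0,i=8
  ##.#. -> .   bit 26 = 0  t=2,i=21
  ##..# -> #   bit 25 = 1  t=0,i=11
  ##... -> #   bit 24 = 1  t=6,i=4
  #.### -> #   bit 23 = 1  t=1,i=3
  #.##. -> .   bit 22 = 0  t=0,i=9
  #.#.# -> #   bit 21 = 1  t=2,i=0
  #.#.. -> #   bit 20 = 1  t=8,i=11
  #..## -> #   bit 19 = 1  t=0,i=1
  #..#. -> #   bit 18 = 1  t=0,i=16
  #...# -> .   bit 17 = 0  t=0,i=19
  #.... -> .   bit 16 = 0  t=7,i=6
  .#### -> #   bit 15 = 1  t=0,i=3
  .###. -> #   bit 14 = 1  t=1,i=0
  .##.# -> #   bit 13 = 1  t=6,i=10
  .##.. -> #   bit 12 = 1  t=0,i=10
  .#.## -> .   bit 11 = 0  t=1,i=9
  .#.#. -> .   bit 10 = 0  t=8,i=10
  .#..# -> #   bit 9 = 1  t=0,i=0
  .#... -> #   bit 8 = 1  t=0,i=18
  ..### -> .   bit 7 = 0  t=0,i=2
  ..##. -> #   bit 6 = 1  t=0,i=13
  ..#.# -> .   bit 5 = 0  t=1,i=8
  ..#.. -> #   bit 4 = 1  t=0,i=17
  ...## -> #   bit 3 = 1  t=7,i=9
  ...#. -> .   bit 2 = 0  t=0,i=20
  ....# -> .   bit 1 = 0  t=7,i=8
  ..... -> .   bit 0 = 0  t=7,i=7
  bits 10011011101111001111001101011000 = 2612851544

2612851544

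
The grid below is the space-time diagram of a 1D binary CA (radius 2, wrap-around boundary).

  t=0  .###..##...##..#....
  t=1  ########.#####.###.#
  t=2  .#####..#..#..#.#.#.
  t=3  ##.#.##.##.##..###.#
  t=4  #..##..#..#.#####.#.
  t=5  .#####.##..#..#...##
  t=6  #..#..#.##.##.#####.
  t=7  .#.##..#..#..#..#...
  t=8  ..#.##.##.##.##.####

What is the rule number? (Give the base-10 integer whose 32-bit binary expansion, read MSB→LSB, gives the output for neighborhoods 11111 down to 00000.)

  [31] ##### => #  t=1,i=1
  [30] ####. => .  t=1,i=6
  [29] ###.# => .  t=1,i=7
  [28] ###.. => #  t=0,i=3
  [27] ##.## => #  t=1,i=8
  [26] ##.#. => .  t=3,i=2
  [25] ##..# => #  t=0,i=4
  [24] ##... => .  t=0,i=8
  [23] #.### => .  t=1,i=9
  [22] #.##. => .  t=3,i=5
  [21] #.#.# => #  t=2,i=16
  [20] #.#.. => .  t=2,i=18
  [19] #..## => #  t=0,i=5
  [18] #..#. => .  t=0,i=14
  [17] #...# => #  t=0,i=9
  [16] #.... => #  t=0,i=17
  [15] .#### => .  t=1,i=0
  [14] .###. => #  t=0,i=2
  [13] .##.# => .  t=3,i=6
  [12] .##.. => #  t=0,i=7
  [11] .#.## => #  t=3,i=4
  [10] .#.#. => #  t=2,i=15
  [9] .#..# => #  t=2,i=9
  [8] .#... => #  t=0,i=16
  [7] ..### => #  t=0,i=1
  [6] ..##. => #  t=0,i=6
  [5] ..#.# => .  t=2,i=14
  [4] ..#.. => #  t=0,i=15
  [3] ...## => #  t=0,i=0
  [2] ...#. => .  t=7,i=0
  [1] ....# => #  t=0,i=19
  [0] ..... => .  t=0,i=18
  bits 10011010001010110101111111011010 = 2586533850

2586533850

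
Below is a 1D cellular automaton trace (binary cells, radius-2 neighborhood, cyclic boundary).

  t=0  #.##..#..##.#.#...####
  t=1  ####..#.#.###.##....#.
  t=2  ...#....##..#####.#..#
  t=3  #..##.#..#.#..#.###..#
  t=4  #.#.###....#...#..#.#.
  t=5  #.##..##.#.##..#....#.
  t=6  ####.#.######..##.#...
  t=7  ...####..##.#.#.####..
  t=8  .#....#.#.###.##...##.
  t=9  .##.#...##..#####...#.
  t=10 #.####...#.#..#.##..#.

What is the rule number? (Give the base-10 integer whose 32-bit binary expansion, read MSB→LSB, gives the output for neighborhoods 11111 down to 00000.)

3178772754

  #####|#  b31=1 t=0,i=20
  ####.|.  b30=0 t=0,i=21
  ###.#|#  b29=1 t=0,i=0
  ###..|#  b28=1 t=1,i=3
  ##.##|#  b27=1 t=0,i=1
  ##.#.|#  b26=1 t=0,i=11
  ##..#|.  b25=0 t=0,i=4
  ##...|#  b24=1 t=1,i=16
  #.###|.  b23=0 t=1,i=0
  #.##.|#  b22=1 t=0,i=2
  #.#.#|#  b21=1 t=0,i=12
  #.#..|#  b20=1 t=0,i=14
  #..##|#  b19=1 t=0,i=8
  #..#.|.  b18=0 t=0,i=5
  #...#|.  b17=0 t=0,i=16
  #....|.  b16=0 t=1,i=17
  .####|.  b15=0 t=0,i=19
  .###.|.  b14=0 t=1,i=11
  .##.#|#  b13=1 t=0,i=10
  .##..|#  b12=1 t=0,i=3
  .#.##|#  b11=1 t=1,i=9
  .#.#.|.  b10=0 t=0,i=13
  .#..#|.  b9=0 t=0,i=7
  .#...|#  b8=1 t=0,i=15
  ..###|.  b7=0 t=0,i=18
  ..##.|.  b6=0 t=0,i=9
  ..#.#|.  b5=0 t=1,i=6
  ..#..|#  b4=1 t=0,i=6
  ...##|.  b3=0 t=0,i=17
  ...#.|.  b2=0 t=1,i=19
  ....#|#  b1=1 t=1,i=18
  .....|.  b0=0 t=7,i=0
  bits 10111101011110000011100100010010 = 3178772754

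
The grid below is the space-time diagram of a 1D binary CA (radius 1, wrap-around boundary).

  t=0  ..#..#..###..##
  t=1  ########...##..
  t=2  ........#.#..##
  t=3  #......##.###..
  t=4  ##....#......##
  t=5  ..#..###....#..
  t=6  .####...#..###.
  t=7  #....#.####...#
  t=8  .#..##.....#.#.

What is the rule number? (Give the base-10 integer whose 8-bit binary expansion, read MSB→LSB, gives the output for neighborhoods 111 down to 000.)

22

  [7] ### => .  t=0,i=9
  [6] ##. => .  t=0,i=10
  [5] #.# => .  t=2,i=9
  [4] #.. => #  t=0,i=0
  [3] .## => .  t=0,i=8
  [2] .#. => #  t=0,i=2
  [1] ..# => #  t=0,i=1
  [0] ... => .  t=1,i=9
  bits 00010110 = 22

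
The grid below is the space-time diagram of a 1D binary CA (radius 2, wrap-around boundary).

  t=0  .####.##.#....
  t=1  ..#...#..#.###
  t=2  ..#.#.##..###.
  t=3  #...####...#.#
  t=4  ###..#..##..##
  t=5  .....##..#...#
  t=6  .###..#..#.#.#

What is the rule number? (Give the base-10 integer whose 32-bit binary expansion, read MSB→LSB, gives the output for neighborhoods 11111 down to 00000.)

32758291

  [31] ##### => .  t=4,i=0
  [30] ####. => .  t=0,i=3
  [29] ###.# => .  t=0,i=4
  [28] ###.. => .  t=1,i=13
  [27] ##.## => .  t=0,i=5
  [26] ##.#. => .  t=0,i=8
  [25] ##..# => .  t=1,i=0
  [24] ##... => #  t=2,i=13
  [23] #.### => #  t=1,i=11
  [22] #.##. => #  t=0,i=6
  [21] #.#.# => #  t=2,i=4
  [20] #.#.. => #  t=0,i=9
  [19] #..## => .  t=2,i=9
  [18] #..#. => .  t=1,i=1
  [17] #...# => #  t=1,i=4
  [16] #.... => #  t=0,i=11
  [15] .#### => #  t=0,i=2
  [14] .###. => #  t=1,i=12
  [13] .##.# => .  t=0,i=7
  [12] .##.. => #  t=2,i=7
  [11] .#.## => #  t=1,i=10
  [10] .#.#. => .  t=2,i=3
  [9] .#..# => #  t=1,i=7
  [8] .#... => .  t=0,i=10
  [7] ..### => .  t=0,i=1
  [6] ..##. => .  t=4,i=8
  [5] ..#.# => .  t=1,i=9
  [4] ..#.. => #  t=1,i=2
  [3] ...## => .  t=0,i=0
  [2] ...#. => .  t=1,i=5
  [1] ....# => #  t=0,i=13
  [0] ..... => #  t=0,i=12
  bits 00000001111100111101101000010011 = 32758291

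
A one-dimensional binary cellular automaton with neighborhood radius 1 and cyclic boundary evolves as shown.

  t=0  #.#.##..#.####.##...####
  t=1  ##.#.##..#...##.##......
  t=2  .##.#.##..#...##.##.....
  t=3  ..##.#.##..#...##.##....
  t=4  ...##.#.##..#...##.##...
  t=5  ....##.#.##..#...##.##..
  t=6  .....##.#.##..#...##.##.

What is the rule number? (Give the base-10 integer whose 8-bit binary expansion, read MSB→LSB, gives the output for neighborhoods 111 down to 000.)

  ### -> .   bit 7 = 0  t=0,i=11
  ##. -> #   bit 6 = 1  t=0,i=0
  #.# -> #   bit 5 = 1  t=0,i=1
  #.. -> #   bit 4 = 1  t=0,i=6
  .## -> .   bit 3 = 0  t=0,i=4
  .#. -> .   bit 2 = 0  t=0,i=2
  ..# -> .   bit 1 = 0  t=0,i=7
  ... -> .   bit 0 = 0  t=0,i=18
  bits 01110000 = 112

112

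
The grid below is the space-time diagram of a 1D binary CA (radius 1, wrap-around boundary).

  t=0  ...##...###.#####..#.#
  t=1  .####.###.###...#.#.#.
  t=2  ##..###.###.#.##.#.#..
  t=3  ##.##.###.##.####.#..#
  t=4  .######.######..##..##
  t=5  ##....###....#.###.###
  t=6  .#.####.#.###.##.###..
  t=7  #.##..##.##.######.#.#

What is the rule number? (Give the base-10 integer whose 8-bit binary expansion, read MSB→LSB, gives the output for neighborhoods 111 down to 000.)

  [7] ### => .  t=0,i=9
  [6] ##. => #  t=0,i=4
  [5] #.# => #  t=0,i=11
  [4] #.. => .  t=0,i=0
  [3] .## => #  t=0,i=3
  [2] .#. => .  t=0,i=19
  [1] ..# => #  t=0,i=2
  [0] ... => #  t=0,i=1
  bits 01101011 = 107

107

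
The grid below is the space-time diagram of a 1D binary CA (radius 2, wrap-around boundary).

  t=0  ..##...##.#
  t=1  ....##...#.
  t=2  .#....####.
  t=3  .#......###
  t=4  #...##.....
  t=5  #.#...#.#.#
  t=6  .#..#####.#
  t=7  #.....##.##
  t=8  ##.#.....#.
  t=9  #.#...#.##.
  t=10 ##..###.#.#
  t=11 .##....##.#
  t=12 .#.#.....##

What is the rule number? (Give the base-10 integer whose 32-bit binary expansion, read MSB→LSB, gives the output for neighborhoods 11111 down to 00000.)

  [31] ##### => #  t=6,i=6
  [30] ####. => #  t=2,i=8
  [29] ###.# => .  t=3,i=10
  [28] ###.. => #  t=2,i=9
  [27] ##.## => .  t=7,i=8
  [26] ##.#. => #  t=0,i=9
  [25] ##..# => #  t=2,i=10
  [24] ##... => #  t=0,i=4
  [23] #.### => #  t=7,i=9
  [22] #.##. => #  t=5,i=10
  [21] #.#.# => #  t=5,i=8
  [20] #.#.. => .  t=0,i=10
  [19] #..## => .  t=0,i=1
  [18] #..#. => .  t=2,i=0
  [17] #...# => #  t=0,i=5
  [16] #.... => .  t=1,i=0
  [15] .#### => .  t=2,i=7
  [14] .###. => .  t=3,i=9
  [13] .##.# => .  t=0,i=8
  [12] .##.. => .  t=0,i=3
  [11] .#.## => .  t=5,i=9
  [10] .#.#. => #  t=5,i=7
  [9] .#..# => .  t=0,i=0
  [8] .#... => .  t=1,i=10
  [7] ..### => .  t=2,i=6
  [6] ..##. => .  t=0,i=2
  [5] ..#.# => #  t=5,i=6
  [4] ..#.. => #  t=1,i=9
  [3] ...## => .  t=0,i=6
  [2] ...#. => #  t=1,i=8
  [1] ....# => .  t=1,i=2
  [0] ..... => #  t=1,i=1
  bits 11010111111000100000010000110101 = 3621913653

3621913653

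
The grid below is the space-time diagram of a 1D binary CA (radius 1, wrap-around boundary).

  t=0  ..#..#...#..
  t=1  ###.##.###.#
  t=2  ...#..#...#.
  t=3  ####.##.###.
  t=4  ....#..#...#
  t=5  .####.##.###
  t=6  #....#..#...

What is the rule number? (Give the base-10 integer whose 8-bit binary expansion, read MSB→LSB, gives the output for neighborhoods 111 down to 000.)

39

  nb ###: next=.  (t=1,i=0, bit7=0)
  nb ##.: next=.  (t=1,i=2, bit6=0)
  nb #.#: next=#  (t=1,i=3, bit5=1)
  nb #..: next=.  (t=0,i=3, bit4=0)
  nb .##: next=.  (t=1,i=4, bit3=0)
  nb .#.: next=#  (t=0,i=2, bit2=1)
  nb ..#: next=#  (t=0,i=1, bit1=1)
  nb ...: next=#  (t=0,i=0, bit0=1)
  bits 00100111 = 39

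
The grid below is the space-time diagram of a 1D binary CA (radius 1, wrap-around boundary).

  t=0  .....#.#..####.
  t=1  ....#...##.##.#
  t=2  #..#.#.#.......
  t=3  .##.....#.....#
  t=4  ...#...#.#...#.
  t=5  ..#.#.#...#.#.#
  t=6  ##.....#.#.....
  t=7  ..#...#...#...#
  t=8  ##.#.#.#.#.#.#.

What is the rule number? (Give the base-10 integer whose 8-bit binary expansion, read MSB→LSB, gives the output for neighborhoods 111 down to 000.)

146

  [7] ### => #  t=0,i=11
  [6] ##. => .  t=0,i=13
  [5] #.# => .  t=0,i=6
  [4] #.. => #  t=0,i=8
  [3] .## => .  t=0,i=10
  [2] .#. => .  t=0,i=5
  [1] ..# => #  t=0,i=4
  [0] ... => .  t=0,i=0
  bits 10010010 = 146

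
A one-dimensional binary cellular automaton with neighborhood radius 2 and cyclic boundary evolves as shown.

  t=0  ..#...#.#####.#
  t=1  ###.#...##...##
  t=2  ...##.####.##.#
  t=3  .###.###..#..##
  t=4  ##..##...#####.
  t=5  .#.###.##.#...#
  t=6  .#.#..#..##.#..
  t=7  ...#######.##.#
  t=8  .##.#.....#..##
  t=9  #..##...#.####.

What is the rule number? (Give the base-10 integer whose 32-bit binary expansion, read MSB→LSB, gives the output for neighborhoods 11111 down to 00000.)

  #####|.  b31=0 t=0,i=10
  ####.|.  b30=0 t=0,i=11
  ###.#|.  b29=0 t=0,i=12
  ###..|.  b28=0 t=3,i=7
  ##.##|#  b27=1 t=2,i=5
  ##.#.|#  b26=1 t=0,i=13
  ##..#|.  b25=0 t=3,i=8
  ##...|.  b24=0 t=1,i=10
  #.###|#  b23=1 t=0,i=8
  #.##.|.  b22=0 t=2,i=11
  #.#.#|#  b21=1 t=5,i=1
  #.#..|#  b20=1 t=0,i=14
  #..##|#  b19=1 t=3,i=12
  #..#.|#  b18=1 t=0,i=1
  #...#|#  b17=1 t=0,i=4
  #....|.  b16=0 t=8,i=6
  .####|#  b15=1 t=0,i=9
  .###.|.  b14=0 t=3,i=2
  .##.#|.  b13=0 t=2,i=4
  .##..|#  b12=1 t=1,i=9
  .#.##|.  b11=0 t=0,i=7
  .#.#.|.  b10=0 t=5,i=0
  .#..#|#  b9=1 t=0,i=0
  .#...|.  b8=0 t=0,i=3
  ..###|.  b7=0 t=1,i=13
  ..##.|#  b6=1 t=1,i=8
  ..#.#|.  b5=0 t=0,i=6
  ..#..|#  b4=1 t=0,i=2
  ...##|#  b3=1 t=1,i=7
  ...#.|.  b2=0 t=0,i=5
  ....#|#  b1=1 t=8,i=8
  .....|.  b0=0 t=8,i=7
  bits 00001100101111101001001001011010 = 213815898

213815898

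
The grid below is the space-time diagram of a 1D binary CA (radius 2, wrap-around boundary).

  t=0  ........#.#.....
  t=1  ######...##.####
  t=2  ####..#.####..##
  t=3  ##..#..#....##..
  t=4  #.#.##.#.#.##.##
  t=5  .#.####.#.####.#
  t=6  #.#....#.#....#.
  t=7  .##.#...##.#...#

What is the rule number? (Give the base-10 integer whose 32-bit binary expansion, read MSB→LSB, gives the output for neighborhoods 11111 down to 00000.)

2405002841

  [31] ##### => #  t=1,i=0
  [30] ####. => .  t=1,i=4
  [29] ###.# => .  t=4,i=0
  [28] ###.. => .  t=1,i=5
  [27] ##.## => #  t=1,i=11
  [26] ##.#. => #  t=4,i=1
  [25] ##..# => #  t=2,i=4
  [24] ##... => #  t=1,i=6
  [23] #.### => .  t=1,i=12
  [22] #.##. => #  t=4,i=4
  [21] #.#.# => .  t=4,i=2
  [20] #.#.. => #  t=0,i=10
  [19] #..## => #  t=2,i=13
  [18] #..#. => .  t=2,i=5
  [17] #...# => .  t=1,i=7
  [16] #.... => #  t=0,i=12
  [15] .#### => .  t=1,i=13
  [14] .###. => #  t=4,i=15
  [13] .##.# => #  t=1,i=10
  [12] .##.. => .  t=3,i=1
  [11] .#.## => #  t=2,i=7
  [10] .#.#. => #  t=0,i=9
  [9] .#..# => #  t=3,i=5
  [8] .#... => .  t=0,i=11
  [7] ..### => .  t=2,i=14
  [6] ..##. => #  t=1,i=9
  [5] ..#.# => .  t=0,i=8
  [4] ..#.. => #  t=3,i=4
  [3] ...## => #  t=1,i=8
  [2] ...#. => .  t=0,i=7
  [1] ....# => .  t=0,i=6
  [0] ..... => #  t=0,i=0
  bits 10001111010110010110111001011001 = 2405002841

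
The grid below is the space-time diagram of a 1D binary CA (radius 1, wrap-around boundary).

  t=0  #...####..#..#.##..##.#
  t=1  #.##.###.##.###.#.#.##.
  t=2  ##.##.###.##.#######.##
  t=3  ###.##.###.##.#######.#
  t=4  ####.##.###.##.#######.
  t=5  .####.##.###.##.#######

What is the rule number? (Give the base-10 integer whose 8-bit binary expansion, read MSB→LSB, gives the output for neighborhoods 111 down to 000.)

231

  nb ###: next=#  (t=0,i=5, bit7=1)
  nb ##.: next=#  (t=0,i=0, bit6=1)
  nb #.#: next=#  (t=0,i=14, bit5=1)
  nb #..: next=.  (t=0,i=1, bit4=0)
  nb .##: next=.  (t=0,i=4, bit3=0)
  nb .#.: next=#  (t=0,i=10, bit2=1)
  nb ..#: next=#  (t=0,i=3, bit1=1)
  nb ...: next=#  (t=0,i=2, bit0=1)
  bits 11100111 = 231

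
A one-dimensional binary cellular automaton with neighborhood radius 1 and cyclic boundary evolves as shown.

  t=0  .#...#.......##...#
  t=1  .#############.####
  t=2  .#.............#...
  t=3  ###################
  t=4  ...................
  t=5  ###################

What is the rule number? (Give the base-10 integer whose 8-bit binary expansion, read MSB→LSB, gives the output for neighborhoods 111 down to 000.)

  nb ###: next=.  (t=1,i=2, bit7=0)
  nb ##.: next=.  (t=0,i=14, bit6=0)
  nb #.#: next=.  (t=0,i=0, bit5=0)
  nb #..: next=#  (t=0,i=2, bit4=1)
  nb .##: next=#  (t=0,i=13, bit3=1)
  nb .#.: next=#  (t=0,i=1, bit2=1)
  nb ..#: next=#  (t=0,i=4, bit1=1)
  nb ...: next=#  (t=0,i=3, bit0=1)
  bits 00011111 = 31

31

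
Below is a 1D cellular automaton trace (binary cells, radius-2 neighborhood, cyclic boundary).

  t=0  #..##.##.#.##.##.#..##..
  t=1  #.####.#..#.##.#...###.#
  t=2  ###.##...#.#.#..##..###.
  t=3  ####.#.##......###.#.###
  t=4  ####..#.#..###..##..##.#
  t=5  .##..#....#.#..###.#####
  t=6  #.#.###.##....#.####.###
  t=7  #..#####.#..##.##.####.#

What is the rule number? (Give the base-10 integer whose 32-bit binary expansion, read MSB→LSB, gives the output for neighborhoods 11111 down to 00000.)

3901651287

  #####|#  b31=1 t=3,i=0
  ####.|#  b30=1 t=1,i=4
  ###.#|#  b29=1 t=1,i=5
  ###..|.  b28=0 t=4,i=3
  ##.##|#  b27=1 t=0,i=5
  ##.#.|.  b26=0 t=0,i=8
  ##..#|.  b25=0 t=0,i=22
  ##...|.  b24=0 t=2,i=6
  #.###|#  b23=1 t=1,i=2
  #.##.|.  b22=0 t=0,i=6
  #.#.#|.  b21=0 t=0,i=9
  #.#..|.  b20=0 t=0,i=17
  #..##|#  b19=1 t=0,i=2
  #..#.|#  b18=1 t=0,i=23
  #...#|#  b17=1 t=1,i=17
  #....|.  b16=0 t=3,i=10
  .####|.  b15=0 t=1,i=3
  .###.|#  b14=1 t=1,i=20
  .##.#|#  b13=1 t=0,i=4
  .##..|#  b12=1 t=0,i=21
  .#.##|#  b11=1 t=0,i=10
  .#.#.|.  b10=0 t=2,i=10
  .#..#|.  b9=0 t=0,i=1
  .#...|#  b8=1 t=1,i=16
  ..###|.  b7=0 t=1,i=19
  ..##.|#  b6=1 t=0,i=3
  ..#.#|.  b5=0 t=1,i=10
  ..#..|#  b4=1 t=0,i=0
  ...##|.  b3=0 t=1,i=18
  ...#.|#  b2=1 t=2,i=8
  ....#|#  b1=1 t=3,i=13
  .....|#  b0=1 t=3,i=11
  bits 11101000100011100111100101010111 = 3901651287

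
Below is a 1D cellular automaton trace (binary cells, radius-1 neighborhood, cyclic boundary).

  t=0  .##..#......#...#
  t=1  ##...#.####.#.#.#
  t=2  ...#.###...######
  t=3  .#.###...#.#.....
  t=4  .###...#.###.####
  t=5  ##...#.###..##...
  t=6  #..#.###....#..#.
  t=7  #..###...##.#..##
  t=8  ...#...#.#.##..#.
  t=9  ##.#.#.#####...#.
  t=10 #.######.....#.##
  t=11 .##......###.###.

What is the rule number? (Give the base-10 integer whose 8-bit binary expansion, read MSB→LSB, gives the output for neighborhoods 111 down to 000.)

  [7] ### => .  t=1,i=0
  [6] ##. => .  t=0,i=2
  [5] #.# => #  t=0,i=0
  [4] #.. => .  t=0,i=3
  [3] .## => #  t=0,i=1
  [2] .#. => #  t=0,i=5
  [1] ..# => .  t=0,i=4
  [0] ... => #  t=0,i=7
  bits 00101101 = 45

45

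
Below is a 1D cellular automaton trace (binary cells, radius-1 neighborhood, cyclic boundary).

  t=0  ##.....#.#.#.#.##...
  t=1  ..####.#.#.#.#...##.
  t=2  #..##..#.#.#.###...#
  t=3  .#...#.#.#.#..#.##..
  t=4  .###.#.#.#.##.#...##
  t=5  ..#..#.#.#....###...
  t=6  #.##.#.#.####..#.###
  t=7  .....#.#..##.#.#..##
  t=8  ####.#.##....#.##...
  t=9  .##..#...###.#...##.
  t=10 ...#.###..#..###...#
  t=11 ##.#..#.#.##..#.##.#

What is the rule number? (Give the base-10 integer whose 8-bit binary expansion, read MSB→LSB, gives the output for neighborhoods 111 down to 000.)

149

  ###|#  b7=1 t=1,i=3
  ##.|.  b6=0 t=0,i=1
  #.#|.  b5=0 t=0,i=8
  #..|#  b4=1 t=0,i=2
  .##|.  b3=0 t=0,i=0
  .#.|#  b2=1 t=0,i=7
  ..#|.  b1=0 t=0,i=6
  ...|#  b0=1 t=0,i=3
  bits 10010101 = 149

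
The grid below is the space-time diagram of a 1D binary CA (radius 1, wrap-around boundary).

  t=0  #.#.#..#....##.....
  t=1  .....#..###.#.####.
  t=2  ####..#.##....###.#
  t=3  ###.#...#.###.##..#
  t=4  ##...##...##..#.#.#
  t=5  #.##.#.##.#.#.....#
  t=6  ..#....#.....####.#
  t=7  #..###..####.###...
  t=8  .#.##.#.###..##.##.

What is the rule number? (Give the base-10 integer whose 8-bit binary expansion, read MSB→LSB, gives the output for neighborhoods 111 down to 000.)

153

  ###|#  b7=1 t=1,i=9
  ##.|.  b6=0 t=0,i=13
  #.#|.  b5=0 t=0,i=1
  #..|#  b4=1 t=0,i=5
  .##|#  b3=1 t=0,i=12
  .#.|.  b2=0 t=0,i=0
  ..#|.  b1=0 t=0,i=6
  ...|#  b0=1 t=0,i=9
  bits 10011001 = 153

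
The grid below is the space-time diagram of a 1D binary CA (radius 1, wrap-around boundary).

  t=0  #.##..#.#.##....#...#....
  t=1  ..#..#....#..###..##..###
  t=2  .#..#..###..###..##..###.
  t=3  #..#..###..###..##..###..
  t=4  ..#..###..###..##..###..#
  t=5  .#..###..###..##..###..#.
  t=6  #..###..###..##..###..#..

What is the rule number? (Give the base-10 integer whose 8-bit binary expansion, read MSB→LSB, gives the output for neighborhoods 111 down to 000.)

  [7] ### => #  t=1,i=14
  [6] ##. => .  t=0,i=3
  [5] #.# => .  t=0,i=1
  [4] #.. => .  t=0,i=4
  [3] .## => #  t=0,i=2
  [2] .#. => .  t=0,i=0
  [1] ..# => #  t=0,i=5
  [0] ... => #  t=0,i=13
  bits 10001011 = 139

139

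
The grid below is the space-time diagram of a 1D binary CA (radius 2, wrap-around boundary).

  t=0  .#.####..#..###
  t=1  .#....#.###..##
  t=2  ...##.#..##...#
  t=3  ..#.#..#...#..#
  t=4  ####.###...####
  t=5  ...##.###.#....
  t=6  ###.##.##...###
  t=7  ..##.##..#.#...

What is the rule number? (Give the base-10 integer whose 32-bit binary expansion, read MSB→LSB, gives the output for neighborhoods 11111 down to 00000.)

958752315

  #####|.  b31=0 t=4,i=0
  ####.|.  b30=0 t=0,i=5
  ###.#|#  b29=1 t=0,i=14
  ###..|#  b28=1 t=0,i=6
  ##.##|#  b27=1 t=4,i=4
  ##.#.|.  b26=0 t=0,i=0
  ##..#|.  b25=0 t=0,i=7
  ##...|#  b24=1 t=2,i=11
  #.###|.  b23=0 t=0,i=3
  #.##.|.  b22=0 t=6,i=4
  #.#.#|#  b21=1 t=0,i=1
  #.#..|.  b20=0 t=1,i=1
  #..##|.  b19=0 t=0,i=11
  #..#.|#  b18=1 t=0,i=8
  #...#|.  b17=0 t=2,i=1
  #....|#  b16=1 t=1,i=3
  .####|.  b15=0 t=0,i=4
  .###.|#  b14=1 t=0,i=13
  .##.#|#  b13=1 t=1,i=14
  .##..|.  b12=0 t=2,i=10
  .#.##|.  b11=0 t=0,i=2
  .#.#.|#  b10=1 t=3,i=3
  .#..#|#  b9=1 t=0,i=10
  .#...|.  b8=0 t=1,i=2
  ..###|.  b7=0 t=0,i=12
  ..##.|.  b6=0 t=1,i=13
  ..#.#|#  b5=1 t=1,i=6
  ..#..|#  b4=1 t=0,i=9
  ...##|#  b3=1 t=2,i=2
  ...#.|.  b2=0 t=1,i=5
  ....#|#  b1=1 t=1,i=4
  .....|#  b0=1 t=5,i=0
  bits 00111001001001010110011000111011 = 958752315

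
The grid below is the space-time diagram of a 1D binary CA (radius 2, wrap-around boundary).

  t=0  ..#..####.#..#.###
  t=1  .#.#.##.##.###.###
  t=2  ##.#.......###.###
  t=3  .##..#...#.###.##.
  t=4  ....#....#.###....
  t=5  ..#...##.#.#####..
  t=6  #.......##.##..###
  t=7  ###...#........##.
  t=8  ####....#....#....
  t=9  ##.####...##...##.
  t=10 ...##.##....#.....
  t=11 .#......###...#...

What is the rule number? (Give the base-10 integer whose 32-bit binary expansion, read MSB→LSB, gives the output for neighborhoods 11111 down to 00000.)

  ##### -> .   bit 31 = 0  t=2,i=17
  ####. -> .   bit 30 = 0  t=0,i=7
  ###.# -> #   bit 29 = 1  t=0,i=8
  ###.. -> #   bit 28 = 1  t=0,i=17
  ##.## -> .   bit 27 = 0  t=1,i=7
  ##.#. -> #   bit 26 = 1  t=0,i=9
  ##..# -> .   bit 25 = 0  t=0,i=0
  ##... -> #   bit 24 = 1  t=4,i=14
  #.### -> #   bit 23 = 1  t=0,i=15
  #.##. -> .   bit 22 = 0  t=1,i=5
  #.#.# -> #   bit 21 = 1  t=1,i=1
  #.#.. -> .   bit 20 = 0  t=0,i=10
  #..## -> .   bit 19 = 0  t=0,i=4
  #..#. -> #   bit 18 = 1  t=0,i=1
  #...# -> .   bit 17 = 0  t=3,i=7
  #.... -> #   bit 16 = 1  t=2,i=5
  .#### -> #   bit 15 = 1  t=0,i=6
  .###. -> #   bit 14 = 1  t=0,i=16
  .##.# -> .   bit 13 = 0  t=1,i=6
  .##.. -> .   bit 12 = 0  t=3,i=2
  .#.## -> .   bit 11 = 0  t=0,i=14
  .#.#. -> .   bit 10 = 0  t=1,i=2
  .#..# -> #   bit 9 = 1  t=0,i=3
  .#... -> .   bit 8 = 0  t=2,i=4
  ..### -> #   bit 7 = 1  t=0,i=5
  ..##. -> .   bit 6 = 0  t=3,i=1
  ..#.# -> #   bit 5 = 1  t=0,i=13
  ..#.. -> .   bit 4 = 0  t=0,i=2
  ...## -> .   bit 3 = 0  t=2,i=10
  ...#. -> .   bit 2 = 0  t=3,i=8
  ....# -> #   bit 1 = 1  t=2,i=9
  ..... -> .   bit 0 = 0  t=2,i=6
  bits 00110101101001011100001010100010 = 900055714

900055714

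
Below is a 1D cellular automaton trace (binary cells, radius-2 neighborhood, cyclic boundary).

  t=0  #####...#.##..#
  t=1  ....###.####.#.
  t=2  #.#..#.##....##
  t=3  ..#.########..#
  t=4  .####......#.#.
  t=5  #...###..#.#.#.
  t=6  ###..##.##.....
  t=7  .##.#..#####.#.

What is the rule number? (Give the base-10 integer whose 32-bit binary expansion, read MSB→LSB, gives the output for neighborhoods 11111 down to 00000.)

  ##### -> .   bit 31 = 0  t=0,i=1
  ####. -> .   bit 30 = 0  t=0,i=3
  ###.# -> .   bit 29 = 0  t=1,i=6
  ###.. -> #   bit 28 = 1  t=0,i=4
  ##.## -> #   bit 27 = 1  t=1,i=7
  ##.#. -> .   bit 26 = 0  t=1,i=12
  ##..# -> .   bit 25 = 0  t=0,i=12
  ##... -> #   bit 24 = 1  t=0,i=5
  #.### -> #   bit 23 = 1  t=1,i=8
  #.##. -> #   bit 22 = 1  t=0,i=10
  #.#.# -> .   bit 21 = 0  t=5,i=11
  #.#.. -> #   bit 20 = 1  t=1,i=13
  #..## -> #   bit 19 = 1  t=0,i=13
  #..#. -> #   bit 18 = 1  t=2,i=4
  #...# -> #   bit 17 = 1  t=0,i=6
  #.... -> #   bit 16 = 1  t=1,i=0
  .#### -> .   bit 15 = 0  t=0,i=0
  .###. -> #   bit 14 = 1  t=1,i=5
  .##.# -> .   bit 13 = 0  t=6,i=6
  .##.. -> #   bit 12 = 1  t=0,i=11
  .#.## -> #   bit 11 = 1  t=0,i=9
  .#.#. -> .   bit 10 = 0  t=4,i=12
  .#..# -> .   bit 9 = 0  t=2,i=3
  .#... -> #   bit 8 = 1  t=1,i=14
  ..### -> .   bit 7 = 0  t=0,i=14
  ..##. -> .   bit 6 = 0  t=6,i=5
  ..#.# -> #   bit 5 = 1  t=0,i=8
  ..#.. -> .   bit 4 = 0  t=3,i=14
  ...## -> .   bit 3 = 0  t=1,i=3
  ...#. -> .   bit 2 = 0  t=0,i=7
  ....# -> #   bit 1 = 1  t=1,i=2
  ..... -> .   bit 0 = 0  t=1,i=1
  bits 00011001110111110101100100100010 = 434067746

434067746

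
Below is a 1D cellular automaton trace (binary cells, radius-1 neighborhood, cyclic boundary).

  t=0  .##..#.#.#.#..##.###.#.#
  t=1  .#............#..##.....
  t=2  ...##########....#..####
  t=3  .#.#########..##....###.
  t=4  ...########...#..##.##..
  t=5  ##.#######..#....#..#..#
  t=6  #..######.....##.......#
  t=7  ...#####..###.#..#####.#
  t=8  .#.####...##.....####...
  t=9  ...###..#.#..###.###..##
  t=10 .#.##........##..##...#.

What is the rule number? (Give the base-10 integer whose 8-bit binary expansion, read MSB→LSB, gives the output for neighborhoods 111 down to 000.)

137

  [7] ### => #  t=0,i=18
  [6] ##. => .  t=0,i=2
  [5] #.# => .  t=0,i=0
  [4] #.. => .  t=0,i=3
  [3] .## => #  t=0,i=1
  [2] .#. => .  t=0,i=5
  [1] ..# => .  t=0,i=4
  [0] ... => #  t=1,i=3
  bits 10001001 = 137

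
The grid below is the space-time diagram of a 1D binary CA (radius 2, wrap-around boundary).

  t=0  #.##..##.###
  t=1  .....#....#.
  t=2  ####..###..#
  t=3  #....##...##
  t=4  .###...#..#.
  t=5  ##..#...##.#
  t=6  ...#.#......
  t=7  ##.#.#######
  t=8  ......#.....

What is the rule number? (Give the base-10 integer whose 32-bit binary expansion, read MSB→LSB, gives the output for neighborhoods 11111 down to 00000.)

18711459

  [31] ##### => .  t=2,i=1
  [30] ####. => .  t=0,i=11
  [29] ###.# => .  t=0,i=0
  [28] ###.. => .  t=2,i=3
  [27] ##.## => .  t=0,i=1
  [26] ##.#. => .  t=7,i=2
  [25] ##..# => .  t=0,i=4
  [24] ##... => #  t=3,i=1
  [23] #.### => .  t=0,i=9
  [22] #.##. => .  t=0,i=2
  [21] #.#.# => .  t=7,i=3
  [20] #.#.. => #  t=6,i=5
  [19] #..## => #  t=0,i=5
  [18] #..#. => #  t=4,i=9
  [17] #...# => .  t=3,i=8
  [16] #.... => #  t=1,i=0
  [15] .#### => #  t=0,i=10
  [14] .###. => .  t=2,i=7
  [13] .##.# => .  t=0,i=7
  [12] .##.. => .  t=0,i=3
  [11] .#.## => .  t=7,i=4
  [10] .#.#. => .  t=6,i=4
  [9] .#..# => #  t=4,i=8
  [8] .#... => #  t=1,i=6
  [7] ..### => #  t=2,i=6
  [6] ..##. => .  t=0,i=6
  [5] ..#.# => #  t=6,i=3
  [4] ..#.. => .  t=1,i=5
  [3] ...## => .  t=3,i=4
  [2] ...#. => .  t=1,i=4
  [1] ....# => #  t=1,i=3
  [0] ..... => #  t=1,i=1
  bits 00000001000111011000001110100011 = 18711459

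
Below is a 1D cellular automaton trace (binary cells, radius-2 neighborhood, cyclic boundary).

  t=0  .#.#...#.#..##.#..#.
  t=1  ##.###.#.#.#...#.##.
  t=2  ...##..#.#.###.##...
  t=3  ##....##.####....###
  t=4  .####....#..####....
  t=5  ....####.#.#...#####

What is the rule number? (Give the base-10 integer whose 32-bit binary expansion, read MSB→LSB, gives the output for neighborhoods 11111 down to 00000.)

297748787

  ##### -> .   bit 31 = 0  t=3,i=19
  ####. -> .   bit 30 = 0  t=3,i=0
  ###.# -> .   bit 29 = 0  t=1,i=5
  ###.. -> #   bit 28 = 1  t=3,i=1
  ##.## -> .   bit 27 = 0  t=1,i=2
  ##.#. -> .   bit 26 = 0  t=0,i=14
  ##..# -> .   bit 25 = 0  t=2,i=5
  ##... -> #   bit 24 = 1  t=2,i=17
  #.### -> #   bit 23 = 1  t=1,i=3
  #.##. -> .   bit 22 = 0  t=1,i=0
  #.#.# -> #   bit 21 = 1  t=1,i=7
  #.#.. -> #   bit 20 = 1  t=0,i=3
  #..## -> #   bit 19 = 1  t=0,i=11
  #..#. -> #   bit 18 = 1  t=0,i=0
  #...# -> #   bit 17 = 1  t=0,i=5
  #.... -> #   bit 16 = 1  t=2,i=18
  .#### -> .   bit 15 = 0  t=3,i=10
  .###. -> #   bit 14 = 1  t=1,i=4
  .##.# -> .   bit 13 = 0  t=0,i=13
  .##.. -> .   bit 12 = 0  t=2,i=4
  .#.## -> #   bit 11 = 1  t=1,i=16
  .#.#. -> .   bit 10 = 0  t=0,i=2
  .#..# -> .   bit 9 = 0  t=0,i=10
  .#... -> #   bit 8 = 1  t=0,i=4
  ..### -> .   bit 7 = 0  t=3,i=17
  ..##. -> .   bit 6 = 0  t=0,i=12
  ..#.# -> #   bit 5 = 1  t=0,i=1
  ..#.. -> #   bit 4 = 1  t=0,i=18
  ...## -> .   bit 3 = 0  t=2,i=2
  ...#. -> .   bit 2 = 0  t=0,i=6
  ....# -> #   bit 1 = 1  t=2,i=1
  ..... -> #   bit 0 = 1  t=2,i=0
  bits 00010001101111110100100100110011 = 297748787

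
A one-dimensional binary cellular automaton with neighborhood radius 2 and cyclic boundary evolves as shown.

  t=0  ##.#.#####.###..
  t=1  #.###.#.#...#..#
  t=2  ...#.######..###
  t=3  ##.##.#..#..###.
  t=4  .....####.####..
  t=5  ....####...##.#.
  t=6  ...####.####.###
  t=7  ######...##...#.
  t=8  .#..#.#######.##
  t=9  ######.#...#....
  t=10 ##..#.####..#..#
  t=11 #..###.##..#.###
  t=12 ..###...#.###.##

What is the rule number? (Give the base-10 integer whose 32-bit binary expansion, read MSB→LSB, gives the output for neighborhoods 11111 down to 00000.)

1161748456

  ##### -> .   bit 31 = 0  t=0,i=7
  ####. -> #   bit 30 = 1  t=0,i=8
  ###.# -> .   bit 29 = 0  t=0,i=9
  ###.. -> .   bit 28 = 0  t=0,i=13
  ##.## -> .   bit 27 = 0  t=0,i=10
  ##.#. -> #   bit 26 = 1  t=0,i=2
  ##..# -> .   bit 25 = 0  t=0,i=14
  ##... -> #   bit 24 = 1  t=2,i=0
  #.### -> .   bit 23 = 0  t=0,i=5
  #.##. -> .   bit 22 = 0  t=3,i=0
  #.#.# -> #   bit 21 = 1  t=0,i=3
  #.#.. -> #   bit 20 = 1  t=1,i=8
  #..## -> #   bit 19 = 1  t=0,i=15
  #..#. -> #   bit 18 = 1  t=3,i=8
  #...# -> #   bit 17 = 1  t=1,i=10
  #.... -> .   bit 16 = 0  t=4,i=15
  .#### -> #   bit 15 = 1  t=0,i=6
  .###. -> #   bit 14 = 1  t=0,i=12
  .##.# -> .   bit 13 = 0  t=0,i=1
  .##.. -> #   bit 12 = 1  t=7,i=10
  .#.## -> #   bit 11 = 1  t=0,i=4
  .#.#. -> #   bit 10 = 1  t=1,i=7
  .#..# -> #   bit 9 = 1  t=1,i=13
  .#... -> #   bit 8 = 1  t=1,i=9
  ..### -> #   bit 7 = 1  t=2,i=13
  ..##. -> #   bit 6 = 1  t=0,i=0
  ..#.# -> #   bit 5 = 1  t=2,i=3
  ..#.. -> .   bit 4 = 0  t=1,i=12
  ...## -> #   bit 3 = 1  t=4,i=4
  ...#. -> .   bit 2 = 0  t=1,i=11
  ....# -> .   bit 1 = 0  t=4,i=3
  ..... -> .   bit 0 = 0  t=4,i=0
  bits 01000101001111101101111111101000 = 1161748456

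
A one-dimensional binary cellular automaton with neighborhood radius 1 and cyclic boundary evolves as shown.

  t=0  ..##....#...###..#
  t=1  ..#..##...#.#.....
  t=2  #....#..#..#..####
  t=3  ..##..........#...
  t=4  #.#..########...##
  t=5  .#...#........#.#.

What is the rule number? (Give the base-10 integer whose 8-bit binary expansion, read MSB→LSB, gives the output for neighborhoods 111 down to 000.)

41

  nb ###: next=.  (t=0,i=13, bit7=0)
  nb ##.: next=.  (t=0,i=3, bit6=0)
  nb #.#: next=#  (t=1,i=11, bit5=1)
  nb #..: next=.  (t=0,i=0, bit4=0)
  nb .##: next=#  (t=0,i=2, bit3=1)
  nb .#.: next=.  (t=0,i=8, bit2=0)
  nb ..#: next=.  (t=0,i=1, bit1=0)
  nb ...: next=#  (t=0,i=5, bit0=1)
  bits 00101001 = 41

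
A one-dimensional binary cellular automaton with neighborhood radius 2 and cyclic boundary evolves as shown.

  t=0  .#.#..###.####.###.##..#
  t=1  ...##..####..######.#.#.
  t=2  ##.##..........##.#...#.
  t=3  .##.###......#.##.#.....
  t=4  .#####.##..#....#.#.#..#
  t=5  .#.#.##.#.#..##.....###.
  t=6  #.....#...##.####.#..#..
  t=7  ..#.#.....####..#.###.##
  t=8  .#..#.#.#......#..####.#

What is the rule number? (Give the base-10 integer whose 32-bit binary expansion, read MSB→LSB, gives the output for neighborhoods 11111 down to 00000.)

2845143618

  nb #####: next=#  (t=1,i=15, bit31=1)
  nb ####.: next=.  (t=0,i=12, bit30=0)
  nb ###.#: next=#  (t=0,i=8, bit29=1)
  nb ###..: next=.  (t=1,i=10, bit28=0)
  nb ##.##: next=#  (t=0,i=9, bit27=1)
  nb ##.#.: next=.  (t=1,i=19, bit26=0)
  nb ##..#: next=.  (t=0,i=21, bit25=0)
  nb ##...: next=#  (t=2,i=5, bit24=1)
  nb #.###: next=#  (t=0,i=10, bit23=1)
  nb #.##.: next=.  (t=0,i=19, bit22=0)
  nb #.#.#: next=.  (t=0,i=1, bit21=0)
  nb #.#..: next=#  (t=0,i=3, bit20=1)
  nb #..##: next=.  (t=0,i=5, bit19=0)
  nb #..#.: next=#  (t=0,i=22, bit18=1)
  nb #...#: next=.  (t=2,i=20, bit17=0)
  nb #....: next=#  (t=1,i=0, bit16=1)
  nb .####: next=.  (t=0,i=11, bit15=0)
  nb .###.: next=#  (t=0,i=7, bit14=1)
  nb .##.#: next=#  (t=2,i=1, bit13=1)
  nb .##..: next=#  (t=0,i=20, bit12=1)
  nb .#.##: next=.  (t=2,i=23, bit11=0)
  nb .#.#.: next=.  (t=0,i=0, bit10=0)
  nb .#..#: next=#  (t=0,i=4, bit9=1)
  nb .#...: next=.  (t=1,i=23, bit8=0)
  nb ..###: next=.  (t=0,i=6, bit7=0)
  nb ..##.: next=#  (t=1,i=3, bit6=1)
  nb ..#.#: next=.  (t=0,i=23, bit5=0)
  nb ..#..: next=.  (t=4,i=11, bit4=0)
  nb ...##: next=.  (t=1,i=2, bit3=0)
  nb ...#.: next=.  (t=2,i=21, bit2=0)
  nb ....#: next=#  (t=1,i=1, bit1=1)
  nb .....: next=.  (t=2,i=7, bit0=0)
  bits 10101001100101010111001001000010 = 2845143618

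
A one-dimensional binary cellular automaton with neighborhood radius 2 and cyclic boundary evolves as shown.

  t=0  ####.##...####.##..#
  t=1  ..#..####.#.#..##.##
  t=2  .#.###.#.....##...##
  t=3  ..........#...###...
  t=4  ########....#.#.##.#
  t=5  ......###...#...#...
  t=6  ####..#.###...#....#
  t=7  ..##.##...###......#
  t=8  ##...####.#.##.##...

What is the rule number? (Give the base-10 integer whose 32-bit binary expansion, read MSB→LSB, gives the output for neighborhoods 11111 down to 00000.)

1364071073

  #####|.  b31=0 t=0,i=1
  ####.|#  b30=1 t=0,i=2
  ###.#|.  b29=0 t=0,i=3
  ###..|#  b28=1 t=3,i=16
  ##.##|.  b27=0 t=0,i=4
  ##.#.|.  b26=0 t=1,i=9
  ##..#|.  b25=0 t=0,i=17
  ##...|#  b24=1 t=0,i=7
  #.###|.  b23=0 t=2,i=3
  #.##.|#  b22=1 t=0,i=5
  #.#.#|.  b21=0 t=1,i=10
  #.#..|.  b20=0 t=1,i=12
  #..##|#  b19=1 t=0,i=18
  #..#.|#  b18=1 t=1,i=1
  #...#|#  b17=1 t=0,i=8
  #....|.  b16=0 t=2,i=9
  .####|.  b15=0 t=0,i=0
  .###.|.  b14=0 t=2,i=4
  .##.#|.  b13=0 t=1,i=16
  .##..|#  b12=1 t=0,i=6
  .#.##|.  b11=0 t=2,i=2
  .#.#.|.  b10=0 t=1,i=11
  .#..#|#  b9=1 t=1,i=3
  .#...|.  b8=0 t=2,i=8
  ..###|#  b7=1 t=0,i=10
  ..##.|.  b6=0 t=1,i=15
  ..#.#|#  b5=1 t=4,i=12
  ..#..|.  b4=0 t=1,i=2
  ...##|.  b3=0 t=0,i=9
  ...#.|.  b2=0 t=3,i=9
  ....#|.  b1=0 t=2,i=11
  .....|#  b0=1 t=2,i=10
  bits 01010001010011100001001010100001 = 1364071073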